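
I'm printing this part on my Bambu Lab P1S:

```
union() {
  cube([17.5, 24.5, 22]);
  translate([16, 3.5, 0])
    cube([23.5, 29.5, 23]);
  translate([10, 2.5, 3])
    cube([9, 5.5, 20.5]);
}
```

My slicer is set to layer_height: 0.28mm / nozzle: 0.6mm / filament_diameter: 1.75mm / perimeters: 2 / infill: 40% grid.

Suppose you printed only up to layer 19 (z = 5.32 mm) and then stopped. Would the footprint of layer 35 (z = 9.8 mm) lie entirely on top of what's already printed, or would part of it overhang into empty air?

Compare the two slices. At z = 5.32: the cube (footprint 17.5×24.5) is included at this height (area 428.75 mm²); the 23.5×29.5 cube at (16, 3.5) contributes its full rectangle (area 693.25 mm²); the cube at (10, 2.5) is present — its section is the full 9×5.5 rectangle (area 49.50 mm²); Taking the union: the regions partially overlap — summed areas 1171.50 mm² minus the doubly-counted overlap 79.50 mm² gives 1092.00 mm² — area = 1092.00 mm². At z = 9.8: the 17.5×24.5 cube contributes its full rectangle (area 428.75 mm²); the cube at (16, 3.5) is present — its section is the full 23.5×29.5 rectangle (area 693.25 mm²); the cube at (10, 2.5) is present — its section is the full 9×5.5 rectangle (area 49.50 mm²); Taking the union: the regions partially overlap — summed areas 1171.50 mm² minus the doubly-counted overlap 79.50 mm² gives 1092.00 mm² — area = 1092.00 mm². Checking containment: the cross-section at z = 9.8 is a subset of the cross-section at z = 5.32.

entirely on top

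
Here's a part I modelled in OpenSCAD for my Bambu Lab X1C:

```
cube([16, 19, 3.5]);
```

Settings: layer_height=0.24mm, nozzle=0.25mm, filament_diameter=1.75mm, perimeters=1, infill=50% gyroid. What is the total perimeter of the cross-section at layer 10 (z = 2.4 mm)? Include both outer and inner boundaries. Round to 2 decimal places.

At z = 2.4 mm: the cube (footprint 16×19) is included at this height (perimeter 70.00 mm). Overall, the cross-section is a single solid region. Total boundary length (outer) = 70.00 mm.

70.00 mm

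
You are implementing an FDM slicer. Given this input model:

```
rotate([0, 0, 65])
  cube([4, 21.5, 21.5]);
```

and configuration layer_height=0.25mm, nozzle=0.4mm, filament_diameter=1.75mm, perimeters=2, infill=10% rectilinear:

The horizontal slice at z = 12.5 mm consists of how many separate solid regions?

1

At z = 12.5 mm: the 4×21.5 cube contributes its full rectangle; (whole slice rotated 65° about Z — lengths, areas and connectivity unchanged). The result has 1 disconnected region.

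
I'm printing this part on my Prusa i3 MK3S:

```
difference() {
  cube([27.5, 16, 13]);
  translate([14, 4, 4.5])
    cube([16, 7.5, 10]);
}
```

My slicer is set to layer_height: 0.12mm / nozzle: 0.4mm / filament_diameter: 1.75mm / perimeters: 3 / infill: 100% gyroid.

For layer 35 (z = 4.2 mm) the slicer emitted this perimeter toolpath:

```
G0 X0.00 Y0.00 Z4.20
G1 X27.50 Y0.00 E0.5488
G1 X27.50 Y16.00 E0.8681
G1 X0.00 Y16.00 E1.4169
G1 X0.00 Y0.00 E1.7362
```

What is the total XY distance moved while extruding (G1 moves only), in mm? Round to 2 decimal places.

87.00 mm

Sum the Euclidean lengths of each G1 segment: total = 87.00 mm.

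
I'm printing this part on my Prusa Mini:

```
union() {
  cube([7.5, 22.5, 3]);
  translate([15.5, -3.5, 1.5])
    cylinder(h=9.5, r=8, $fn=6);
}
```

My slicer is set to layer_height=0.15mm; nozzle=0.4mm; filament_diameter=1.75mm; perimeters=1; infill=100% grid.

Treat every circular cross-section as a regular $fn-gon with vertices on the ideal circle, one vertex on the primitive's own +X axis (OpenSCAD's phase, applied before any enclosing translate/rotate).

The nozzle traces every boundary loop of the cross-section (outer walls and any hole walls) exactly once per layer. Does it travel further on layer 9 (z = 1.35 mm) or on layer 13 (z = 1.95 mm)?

Layer 9 (z = 1.35): the 7.5×22.5 cube contributes its full rectangle (perimeter 60.00 mm); the cylinder at (15.5, -3.5) does not reach this height (z outside [1.5, 11]); Merging all regions: only the 7.5×22.5 cube is present, so the union is just that shape — boundary = 60.00 mm. So its perimeter = 60.00 mm. Layer 13 (z = 1.95): the cube (footprint 7.5×22.5) is included at this height (perimeter 60.00 mm); the r=8 cylinder at (15.5, -3.5) contributes a regular 6-gon of circumradius 8 (perimeter = 2·6·8.000·sin(180°/6) = 48.00 mm); Combining (union): the 2 present regions are separate (no shared area or edge), so areas and boundary lengths simply add and each stays a separate island — boundary = 108.00 mm. So its perimeter = 108.00 mm. Layer 13 is larger (108.00 vs 60.00 mm).

layer 13 (z = 1.95 mm)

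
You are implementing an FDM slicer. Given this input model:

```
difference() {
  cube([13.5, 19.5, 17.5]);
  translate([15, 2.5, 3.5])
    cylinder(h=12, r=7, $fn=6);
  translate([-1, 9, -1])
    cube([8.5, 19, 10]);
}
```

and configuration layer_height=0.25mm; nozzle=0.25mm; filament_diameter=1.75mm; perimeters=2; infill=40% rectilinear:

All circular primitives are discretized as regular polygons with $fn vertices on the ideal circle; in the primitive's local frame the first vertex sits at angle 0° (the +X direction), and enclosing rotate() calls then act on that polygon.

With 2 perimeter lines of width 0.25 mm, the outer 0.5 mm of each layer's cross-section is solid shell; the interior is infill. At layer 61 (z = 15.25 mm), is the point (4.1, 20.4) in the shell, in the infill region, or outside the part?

outside

At z = 15.25 mm: the cube (footprint 13.5×19.5) is included at this height; the r=7 cylinder at (15, 2.5) contributes a regular 6-gon of circumradius 7; the cube at (-1, 9) is not intersected at this z (z outside [-1, 9]); Subtracting the remaining from the first: starting from the 13.5×19.5 cube, the r=7 cylinder at (15, 2.5) partially overlaps it — only the 34.68 mm² overlap (of its 127.31 mm²) is removed, clipping the outline — 1 connected region. Overall, the cross-section is a single solid region. The nearest boundary edge runs (0.00, 19.50)→(13.50, 19.50); distance from the point to it = 0.90 mm. The point is not inside any of the regions above, so it lies outside the cross-section (0.90 mm from the nearest boundary).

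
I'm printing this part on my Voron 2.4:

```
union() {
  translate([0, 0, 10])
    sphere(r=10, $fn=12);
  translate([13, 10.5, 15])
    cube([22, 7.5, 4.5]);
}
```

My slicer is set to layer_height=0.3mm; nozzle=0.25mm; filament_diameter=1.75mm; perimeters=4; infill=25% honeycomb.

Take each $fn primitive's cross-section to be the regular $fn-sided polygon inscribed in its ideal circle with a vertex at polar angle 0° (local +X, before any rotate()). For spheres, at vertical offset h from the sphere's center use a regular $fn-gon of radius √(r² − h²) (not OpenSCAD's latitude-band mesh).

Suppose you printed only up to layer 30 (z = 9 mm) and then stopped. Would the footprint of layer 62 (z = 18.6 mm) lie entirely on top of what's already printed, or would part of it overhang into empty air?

Compare the two slices. At z = 9: the sphere: section is a regular 12-gon, circumradius = √(r²−h²) = √(10²−1²) = 9.950 (area = (12/2)·9.950²·sin(360°/12) = 297.00 mm²); the cube at (13, 10.5) is absent (z outside [15, 19.5]); Taking the union: only the r=10 sphere is present, so the union is just that shape — area = 297.00 mm². At z = 18.6: the r=10 sphere slices to a regular 12-gon of circumradius 5.103 (√(r²−h²) with h=8.6 from center) (area = (12/2)·5.103²·sin(360°/12) = 78.12 mm²); the 22×7.5 cube at (13, 10.5) contributes its full rectangle (area 165.00 mm²); Combining (union): the 2 present regions are separate (no shared area or edge), so areas and boundary lengths simply add and each stays a separate island — area = 243.12 mm². Checking containment: at z = 18.6 the cross-section extends beyond the z = 9 cross-section by about 165.00 mm².

part overhangs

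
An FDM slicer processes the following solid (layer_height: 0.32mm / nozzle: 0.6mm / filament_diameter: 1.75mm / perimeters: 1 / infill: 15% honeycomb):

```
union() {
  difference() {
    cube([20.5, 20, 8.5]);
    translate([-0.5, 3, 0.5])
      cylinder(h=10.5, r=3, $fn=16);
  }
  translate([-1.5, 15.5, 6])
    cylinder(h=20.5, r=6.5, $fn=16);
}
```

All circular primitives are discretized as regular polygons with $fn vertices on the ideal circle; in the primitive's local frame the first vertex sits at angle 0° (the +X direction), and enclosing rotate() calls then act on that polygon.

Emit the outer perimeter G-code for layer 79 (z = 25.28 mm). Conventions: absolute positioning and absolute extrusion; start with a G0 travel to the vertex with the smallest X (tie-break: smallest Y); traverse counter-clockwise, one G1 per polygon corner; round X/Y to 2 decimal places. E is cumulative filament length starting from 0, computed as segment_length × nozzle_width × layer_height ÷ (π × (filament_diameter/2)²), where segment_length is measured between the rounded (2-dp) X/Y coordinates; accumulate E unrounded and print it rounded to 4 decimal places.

G0 X-8.00 Y15.50 Z25.28
G1 X-7.51 Y13.01 E0.2026
G1 X-6.10 Y10.90 E0.4051
G1 X-3.99 Y9.49 E0.6077
G1 X-1.50 Y9.00 E0.8103
G1 X0.99 Y9.49 E1.0129
G1 X3.10 Y10.90 E1.2154
G1 X4.51 Y13.01 E1.4180
G1 X5.00 Y15.50 E1.6206
G1 X4.51 Y17.99 E1.8232
G1 X3.10 Y20.10 E2.0257
G1 X0.99 Y21.51 E2.2283
G1 X-1.50 Y22.00 E2.4309
G1 X-3.99 Y21.51 E2.6335
G1 X-6.10 Y20.10 E2.8360
G1 X-7.51 Y17.99 E3.0386
G1 X-8.00 Y15.50 E3.2412

At z = 25.28 mm: the cube does not reach this height (z outside [0, 8.5]); the cylinder at (-0.5, 3) is not intersected at this z (z outside [0.5, 11]); Taking the first minus the rest: the first operand is absent here, so nothing remains; the cylinder at (-1.5, 15.5): section is a regular 16-gon, circumradius r=6.5; Merging all regions: only the r=6.5 cylinder at (-1.5, 15.5) is present, so the union is just that shape — 1 connected region. The outline is a single polygon with 16 vertices. Extrusion per mm of travel: 0.6 × 0.32 / (π × 0.875²) = 0.079824. Accumulating E over each segment gives final E = 3.2412.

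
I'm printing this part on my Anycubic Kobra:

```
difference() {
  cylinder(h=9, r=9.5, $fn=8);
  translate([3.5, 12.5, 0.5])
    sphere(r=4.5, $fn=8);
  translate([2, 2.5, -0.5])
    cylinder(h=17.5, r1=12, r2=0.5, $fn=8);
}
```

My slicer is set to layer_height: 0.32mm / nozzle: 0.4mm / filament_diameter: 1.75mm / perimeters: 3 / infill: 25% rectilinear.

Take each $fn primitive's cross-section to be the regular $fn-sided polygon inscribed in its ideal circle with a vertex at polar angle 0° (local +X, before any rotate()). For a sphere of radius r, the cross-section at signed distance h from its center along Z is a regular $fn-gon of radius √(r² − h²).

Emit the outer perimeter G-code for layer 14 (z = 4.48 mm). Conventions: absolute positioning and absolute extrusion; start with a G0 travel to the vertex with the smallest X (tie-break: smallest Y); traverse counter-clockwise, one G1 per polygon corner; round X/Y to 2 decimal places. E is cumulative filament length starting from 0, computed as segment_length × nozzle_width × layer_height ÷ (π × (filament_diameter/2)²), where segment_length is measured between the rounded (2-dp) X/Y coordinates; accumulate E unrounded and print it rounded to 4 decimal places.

G0 X-9.50 Y0.00 Z4.48
G1 X-6.72 Y-6.72 E0.3870
G1 X0.00 Y-9.50 E0.7740
G1 X6.72 Y-6.72 E1.1610
G1 X7.94 Y-3.77 E1.3309
G1 X2.00 Y-6.23 E1.6730
G1 X-4.17 Y-3.67 E2.0285
G1 X-6.73 Y2.50 E2.3840
G1 X-4.62 Y7.59 E2.6772
G1 X-6.72 Y6.72 E2.7982
G1 X-9.50 Y0.00 E3.1852

At z = 4.48 mm: the r=9.5 cylinder contributes a regular 8-gon of circumradius 9.5; the r=4.5 sphere at (3.5, 12.5) slices to a regular 8-gon of circumradius 2.100 (√(r²−h²) with h=3.98 from center); the cone at (2, 2.5) (r1=12→r2=0.5) has section circumradius 8.727 here — a regular 8-gon; After the difference (first − rest): starting from the r=9.5 cylinder, the r=4.5 sphere at (3.5, 12.5) misses the remaining region (no effect); the cone at (2, 2.5) partially overlaps it — only the 178.58 mm² overlap (of its 215.44 mm²) is removed, clipping the outline — 1 connected region. The outline is a single polygon with 10 vertices. Extrusion per mm of travel: 0.4 × 0.32 / (π × 0.875²) = 0.053216. Accumulating E over each segment gives final E = 3.1852.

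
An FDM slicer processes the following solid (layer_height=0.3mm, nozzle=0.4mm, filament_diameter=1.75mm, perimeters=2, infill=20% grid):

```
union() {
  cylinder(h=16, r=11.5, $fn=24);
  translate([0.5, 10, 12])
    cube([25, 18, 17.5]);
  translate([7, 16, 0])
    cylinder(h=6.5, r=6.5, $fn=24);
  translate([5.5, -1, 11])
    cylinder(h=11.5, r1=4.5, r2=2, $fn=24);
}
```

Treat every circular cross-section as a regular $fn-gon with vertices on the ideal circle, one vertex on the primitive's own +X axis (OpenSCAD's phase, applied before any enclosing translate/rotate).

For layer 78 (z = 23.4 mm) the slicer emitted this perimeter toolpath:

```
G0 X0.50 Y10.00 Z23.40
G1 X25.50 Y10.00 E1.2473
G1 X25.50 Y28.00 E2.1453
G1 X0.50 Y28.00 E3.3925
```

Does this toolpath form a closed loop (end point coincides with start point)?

Start point (G0): (0.50, 10.00). End point (last G1): the path does not return to the start — open.

no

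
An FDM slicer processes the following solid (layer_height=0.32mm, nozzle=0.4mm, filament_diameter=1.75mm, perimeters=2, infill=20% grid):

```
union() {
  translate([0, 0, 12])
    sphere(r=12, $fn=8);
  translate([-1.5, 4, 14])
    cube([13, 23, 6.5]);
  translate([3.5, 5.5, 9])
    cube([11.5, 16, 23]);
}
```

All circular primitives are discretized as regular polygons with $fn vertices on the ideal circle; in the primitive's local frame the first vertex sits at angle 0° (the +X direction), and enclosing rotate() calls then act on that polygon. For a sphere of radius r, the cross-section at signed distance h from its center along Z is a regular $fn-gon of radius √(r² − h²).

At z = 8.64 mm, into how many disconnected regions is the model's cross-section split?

At z = 8.64 mm: the sphere: section is a regular 8-gon, circumradius = √(r²−h²) = √(12²−3.36²) = 11.520; the cube at (-1.5, 4) does not reach this height (z outside [14, 20.5]); the cube at (3.5, 5.5) is not intersected at this z (z outside [9, 32]); Merging all regions: only the r=12 sphere is present, so the union is just that shape — 1 connected region. The result has 1 disconnected region.

1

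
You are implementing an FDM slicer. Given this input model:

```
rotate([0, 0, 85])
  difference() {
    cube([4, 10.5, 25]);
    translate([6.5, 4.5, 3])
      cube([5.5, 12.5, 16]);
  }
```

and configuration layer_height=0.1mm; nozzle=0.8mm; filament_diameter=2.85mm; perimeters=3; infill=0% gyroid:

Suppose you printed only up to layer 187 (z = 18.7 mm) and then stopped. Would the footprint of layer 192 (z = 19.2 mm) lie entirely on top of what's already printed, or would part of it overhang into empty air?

entirely on top

Compare the two slices. At z = 18.7: the 4×10.5 cube contributes its full rectangle (area 42.00 mm²); the cube at (6.5, 4.5) is present — its section is the full 5.5×12.5 rectangle (area 68.75 mm²); Subtracting the remaining from the first: starting from the 4×10.5 cube (42.00 mm²), the 5.5×12.5 cube at (6.5, 4.5) misses the remaining region (no effect) — area = 42.00 mm²; (rotated 85° about Z; rotation is an isometry so areas/perimeters/island counts are preserved). At z = 19.2: the cube is present — its section is the full 4×10.5 rectangle (area 42.00 mm²); the cube at (6.5, 4.5) does not reach this height (z outside [3, 19]); Subtracting the remaining from the first: none of the subtracted shapes is present at this height, so the 4×10.5 cube is unchanged — area = 42.00 mm²; (whole slice rotated 85° about Z — lengths, areas and connectivity unchanged). Checking containment: the cross-section at z = 19.2 is a subset of the cross-section at z = 18.7.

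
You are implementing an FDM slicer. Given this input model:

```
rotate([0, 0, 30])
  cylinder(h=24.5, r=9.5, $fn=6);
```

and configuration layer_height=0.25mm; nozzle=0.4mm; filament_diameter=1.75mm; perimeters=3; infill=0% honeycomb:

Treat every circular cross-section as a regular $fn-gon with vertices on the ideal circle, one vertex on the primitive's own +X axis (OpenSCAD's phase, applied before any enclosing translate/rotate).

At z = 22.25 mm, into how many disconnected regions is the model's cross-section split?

1

At z = 22.25 mm: the r=9.5 cylinder contributes a regular 6-gon of circumradius 9.5; (rotated 30° about Z; rotation is an isometry so areas/perimeters/island counts are preserved). The result has 1 disconnected region.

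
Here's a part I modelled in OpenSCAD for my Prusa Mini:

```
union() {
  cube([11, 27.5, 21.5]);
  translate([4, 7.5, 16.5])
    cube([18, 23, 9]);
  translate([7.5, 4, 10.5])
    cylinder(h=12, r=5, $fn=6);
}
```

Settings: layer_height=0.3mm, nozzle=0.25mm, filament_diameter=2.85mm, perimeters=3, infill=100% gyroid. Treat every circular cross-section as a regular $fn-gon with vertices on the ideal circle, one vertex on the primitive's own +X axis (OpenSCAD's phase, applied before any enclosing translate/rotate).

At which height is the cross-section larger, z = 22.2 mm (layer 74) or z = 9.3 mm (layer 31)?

layer 74 (z = 22.2 mm)

Layer 74 (z = 22.2): the cube is not intersected at this z (z outside [0, 21.5]); the cube at (4, 7.5) (footprint 18×23) is included at this height (area 414.00 mm²); the r=5 cylinder at (7.5, 4) gives a regular 6-gon of circumradius 5 (constant along its height) (area = (6/2)·5.000²·sin(360°/6) = 64.95 mm²); Combining (union): the regions partially overlap — summed areas 478.95 mm² minus the doubly-counted overlap 4.55 mm² gives 474.40 mm² — area = 474.40 mm². So its area = 474.40 mm². Layer 31 (z = 9.3): the 11×27.5 cube contributes its full rectangle (area 302.50 mm²); the cube at (4, 7.5) is absent (z outside [16.5, 25.5]); the cylinder at (7.5, 4) does not reach this height (z outside [10.5, 22.5]); Taking the union: only the 11×27.5 cube is present, so the union is just that shape — area = 302.50 mm². So its area = 302.50 mm². Layer 74 is larger (474.40 vs 302.50 mm²).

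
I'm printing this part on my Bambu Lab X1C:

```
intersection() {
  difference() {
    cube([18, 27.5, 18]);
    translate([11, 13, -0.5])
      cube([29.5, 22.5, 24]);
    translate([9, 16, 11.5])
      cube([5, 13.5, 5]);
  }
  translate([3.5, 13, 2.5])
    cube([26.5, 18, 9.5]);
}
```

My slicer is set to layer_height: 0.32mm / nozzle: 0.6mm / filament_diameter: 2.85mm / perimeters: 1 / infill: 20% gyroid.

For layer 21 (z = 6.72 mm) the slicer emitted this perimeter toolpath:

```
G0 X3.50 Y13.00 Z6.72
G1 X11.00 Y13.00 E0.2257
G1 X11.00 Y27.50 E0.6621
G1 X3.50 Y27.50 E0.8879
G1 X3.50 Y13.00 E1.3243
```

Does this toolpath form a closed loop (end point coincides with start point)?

Start point (G0): (3.50, 13.00). End point (last G1): the path returns to the start — closed.

yes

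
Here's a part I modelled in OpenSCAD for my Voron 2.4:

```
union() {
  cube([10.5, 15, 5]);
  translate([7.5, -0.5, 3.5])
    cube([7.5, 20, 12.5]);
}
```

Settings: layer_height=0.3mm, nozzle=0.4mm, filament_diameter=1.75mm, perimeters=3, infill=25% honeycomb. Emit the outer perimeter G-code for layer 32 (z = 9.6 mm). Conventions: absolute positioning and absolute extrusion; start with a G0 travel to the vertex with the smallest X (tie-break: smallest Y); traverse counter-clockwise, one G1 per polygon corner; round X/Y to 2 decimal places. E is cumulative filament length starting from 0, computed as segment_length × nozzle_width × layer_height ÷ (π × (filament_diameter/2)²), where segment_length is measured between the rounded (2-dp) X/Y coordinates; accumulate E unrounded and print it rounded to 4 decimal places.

G0 X7.50 Y-0.50 Z9.60
G1 X15.00 Y-0.50 E0.3742
G1 X15.00 Y19.50 E1.3720
G1 X7.50 Y19.50 E1.7462
G1 X7.50 Y-0.50 E2.7440

At z = 9.6 mm: the cube is not intersected at this z (z outside [0, 5]); the cube at (7.5, -0.5) (footprint 7.5×20) is included at this height; Merging all regions: only the 7.5×20 cube at (7.5, -0.5) is present, so the union is just that shape — 1 connected region. The outline is a single polygon with 4 vertices. Extrusion per mm of travel: 0.4 × 0.3 / (π × 0.875²) = 0.049890. Accumulating E over each segment gives final E = 2.7440.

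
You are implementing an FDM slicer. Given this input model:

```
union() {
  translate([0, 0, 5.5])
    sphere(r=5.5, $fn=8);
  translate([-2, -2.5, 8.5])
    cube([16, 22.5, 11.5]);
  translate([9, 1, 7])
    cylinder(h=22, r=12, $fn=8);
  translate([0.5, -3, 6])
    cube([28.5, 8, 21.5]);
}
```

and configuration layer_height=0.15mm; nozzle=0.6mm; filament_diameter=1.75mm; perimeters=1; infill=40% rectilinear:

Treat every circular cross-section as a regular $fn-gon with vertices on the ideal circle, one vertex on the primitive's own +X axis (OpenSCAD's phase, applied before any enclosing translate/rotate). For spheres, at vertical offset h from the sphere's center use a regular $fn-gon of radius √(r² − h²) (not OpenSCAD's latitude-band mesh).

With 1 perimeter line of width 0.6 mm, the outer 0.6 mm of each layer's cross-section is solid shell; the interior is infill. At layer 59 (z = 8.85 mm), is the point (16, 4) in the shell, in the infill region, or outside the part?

At z = 8.85 mm: the sphere: section is a regular 8-gon, circumradius = √(r²−h²) = √(5.5²−3.35²) = 4.362; the 16×22.5 cube at (-2, -2.5) contributes its full rectangle; the r=12 cylinder at (9, 1) contributes a regular 8-gon of circumradius 12; the cube at (0.5, -3) is present — its section is the full 28.5×8 rectangle; Taking the union: the regions partially overlap (shared area 412.80 mm²), so overlapping operands fuse into one piece — 1 connected region. Overall, the cross-section is a single solid region. The nearest boundary edge runs (17.49, 9.49)→(19.34, 5.00); distance from the point to it = 3.47 mm. The point is inside the cross-section and 3.47 mm from the nearest boundary — more than the 0.6 mm shell width (1 × 0.6), so it's in the infill interior.

infill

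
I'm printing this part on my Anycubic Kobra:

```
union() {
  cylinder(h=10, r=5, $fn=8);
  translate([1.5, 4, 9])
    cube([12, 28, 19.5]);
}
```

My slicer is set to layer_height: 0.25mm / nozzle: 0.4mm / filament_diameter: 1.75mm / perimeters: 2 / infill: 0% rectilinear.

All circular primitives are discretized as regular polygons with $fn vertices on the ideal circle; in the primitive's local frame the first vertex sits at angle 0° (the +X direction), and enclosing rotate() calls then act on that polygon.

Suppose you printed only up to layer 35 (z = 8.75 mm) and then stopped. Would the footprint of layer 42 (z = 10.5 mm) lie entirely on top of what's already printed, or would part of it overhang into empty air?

part overhangs

Compare the two slices. At z = 8.75: the r=5 cylinder contributes a regular 8-gon of circumradius 5 (area = (8/2)·5.000²·sin(360°/8) = 70.71 mm²); the cube at (1.5, 4) is absent (z outside [9, 28.5]); Combining (union): only the r=5 cylinder is present, so the union is just that shape — area = 70.71 mm². At z = 10.5: the cylinder does not reach this height (z outside [0, 10]); the 12×28 cube at (1.5, 4) contributes its full rectangle (area 336.00 mm²); Merging all regions: only the 12×28 cube at (1.5, 4) is present, so the union is just that shape — area = 336.00 mm². Checking containment: at z = 10.5 the cross-section extends beyond the z = 8.75 cross-section by about 335.83 mm².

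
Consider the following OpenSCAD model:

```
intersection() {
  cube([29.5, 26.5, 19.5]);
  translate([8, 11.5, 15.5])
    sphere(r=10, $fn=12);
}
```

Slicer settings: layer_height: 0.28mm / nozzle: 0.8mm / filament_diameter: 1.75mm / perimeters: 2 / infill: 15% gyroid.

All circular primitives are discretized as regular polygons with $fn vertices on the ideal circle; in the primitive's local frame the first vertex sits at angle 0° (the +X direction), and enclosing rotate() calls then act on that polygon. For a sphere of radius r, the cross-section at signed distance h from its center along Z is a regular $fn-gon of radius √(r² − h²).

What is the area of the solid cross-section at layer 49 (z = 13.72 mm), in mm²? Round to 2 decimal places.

278.60 mm²

At z = 13.72 mm: the cube (footprint 29.5×26.5) is included at this height (area 781.75 mm²); the sphere at (8, 11.5): section is a regular 12-gon, circumradius = √(r²−h²) = √(10²−1.78²) = 9.840 (area = (12/2)·9.840²·sin(360°/12) = 290.49 mm²); Keeping only the common overlap: the r=10 sphere at (8, 11.5) partially overlaps the 29.5×26.5 cube; clipping to the common part keeps 278.60 mm² — area = 278.60 mm². Overall, the cross-section is a single solid region. Net area = 278.60 mm².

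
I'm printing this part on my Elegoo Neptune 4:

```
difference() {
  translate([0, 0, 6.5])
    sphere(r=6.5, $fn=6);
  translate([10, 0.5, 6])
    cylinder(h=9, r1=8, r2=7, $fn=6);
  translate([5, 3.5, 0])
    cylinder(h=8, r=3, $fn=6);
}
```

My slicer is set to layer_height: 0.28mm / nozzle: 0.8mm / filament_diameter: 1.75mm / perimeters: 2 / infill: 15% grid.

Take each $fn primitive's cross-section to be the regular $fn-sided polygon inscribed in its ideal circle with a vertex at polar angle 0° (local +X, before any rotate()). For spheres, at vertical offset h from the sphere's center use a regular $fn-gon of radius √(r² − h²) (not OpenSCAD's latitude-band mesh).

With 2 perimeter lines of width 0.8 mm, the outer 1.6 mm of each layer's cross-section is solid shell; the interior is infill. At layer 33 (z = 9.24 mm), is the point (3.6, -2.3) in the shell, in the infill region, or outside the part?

At z = 9.24 mm: the r=6.5 sphere contributes a regular 6-gon of circumradius √(6.5²−2.74²) = 5.894; the cone at (10, 0.5) (r1=8→r2=7) has section circumradius 7.640 here — a regular 6-gon; the cylinder at (5, 3.5) is not intersected at this z (z outside [0, 8]); Subtracting the remaining from the first: starting from the r=6.5 sphere, the cone at (10, 0.5) partially overlaps it — only the 10.75 mm² overlap (of its 151.65 mm²) is removed, clipping the outline — 1 connected region. Overall, the cross-section is a single solid region. The nearest boundary edge runs (2.36, 0.50)→(4.27, -2.81); distance from the point to it = 0.33 mm. The point is inside the cross-section, 0.33 mm from the nearest boundary — within the 1.6 mm shell band (2 × 0.8).

shell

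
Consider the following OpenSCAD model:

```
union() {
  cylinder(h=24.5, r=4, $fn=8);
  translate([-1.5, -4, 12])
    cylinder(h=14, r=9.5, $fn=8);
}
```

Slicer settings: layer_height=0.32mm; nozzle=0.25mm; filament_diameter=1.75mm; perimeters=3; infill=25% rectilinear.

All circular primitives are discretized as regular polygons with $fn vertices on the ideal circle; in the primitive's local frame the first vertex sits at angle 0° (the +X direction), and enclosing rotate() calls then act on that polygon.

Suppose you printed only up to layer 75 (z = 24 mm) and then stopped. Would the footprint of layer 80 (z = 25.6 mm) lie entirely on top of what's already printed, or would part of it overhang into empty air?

Compare the two slices. At z = 24: the cylinder: section is a regular 8-gon, circumradius r=4 (area = (8/2)·4.000²·sin(360°/8) = 45.25 mm²); the r=9.5 cylinder at (-1.5, -4) contributes a regular 8-gon of circumradius 9.5 (area = (8/2)·9.500²·sin(360°/8) = 255.27 mm²); Combining (union): the r=4 cylinder lies entirely inside the r=9.5 cylinder at (-1.5, -4), so the union is just the r=9.5 cylinder at (-1.5, -4) — area = 255.27 mm². At z = 25.6: the cylinder is not intersected at this z (z outside [0, 24.5]); the r=9.5 cylinder at (-1.5, -4) gives a regular 8-gon of circumradius 9.5 (constant along its height) (area = (8/2)·9.500²·sin(360°/8) = 255.27 mm²); Merging all regions: only the r=9.5 cylinder at (-1.5, -4) is present, so the union is just that shape — area = 255.27 mm². Checking containment: the cross-section at z = 25.6 is a subset of the cross-section at z = 24.

entirely on top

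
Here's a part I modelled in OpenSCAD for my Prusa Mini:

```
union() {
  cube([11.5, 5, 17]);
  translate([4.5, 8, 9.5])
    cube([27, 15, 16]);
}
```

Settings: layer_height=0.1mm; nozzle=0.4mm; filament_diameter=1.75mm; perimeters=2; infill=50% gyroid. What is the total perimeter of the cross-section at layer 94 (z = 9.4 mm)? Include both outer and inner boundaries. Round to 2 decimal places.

At z = 9.4 mm: the cube (footprint 11.5×5) is included at this height (perimeter 33.00 mm); the cube at (4.5, 8) is not intersected at this z (z outside [9.5, 25.5]); Taking the union: only the 11.5×5 cube is present, so the union is just that shape — boundary = 33.00 mm. Overall, the cross-section is a single solid region. Total boundary length (outer) = 33.00 mm.

33.00 mm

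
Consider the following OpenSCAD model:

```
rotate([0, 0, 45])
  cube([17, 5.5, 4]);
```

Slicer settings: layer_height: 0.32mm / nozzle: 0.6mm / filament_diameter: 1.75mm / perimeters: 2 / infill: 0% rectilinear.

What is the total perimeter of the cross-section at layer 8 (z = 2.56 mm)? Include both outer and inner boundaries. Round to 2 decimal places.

At z = 2.56 mm: the cube (footprint 17×5.5) is included at this height (perimeter 45.00 mm); (rotated 45° about Z; rotation is an isometry so areas/perimeters/island counts are preserved). Overall, the cross-section is a single solid region. Total boundary length (outer) = 45.00 mm.

45.00 mm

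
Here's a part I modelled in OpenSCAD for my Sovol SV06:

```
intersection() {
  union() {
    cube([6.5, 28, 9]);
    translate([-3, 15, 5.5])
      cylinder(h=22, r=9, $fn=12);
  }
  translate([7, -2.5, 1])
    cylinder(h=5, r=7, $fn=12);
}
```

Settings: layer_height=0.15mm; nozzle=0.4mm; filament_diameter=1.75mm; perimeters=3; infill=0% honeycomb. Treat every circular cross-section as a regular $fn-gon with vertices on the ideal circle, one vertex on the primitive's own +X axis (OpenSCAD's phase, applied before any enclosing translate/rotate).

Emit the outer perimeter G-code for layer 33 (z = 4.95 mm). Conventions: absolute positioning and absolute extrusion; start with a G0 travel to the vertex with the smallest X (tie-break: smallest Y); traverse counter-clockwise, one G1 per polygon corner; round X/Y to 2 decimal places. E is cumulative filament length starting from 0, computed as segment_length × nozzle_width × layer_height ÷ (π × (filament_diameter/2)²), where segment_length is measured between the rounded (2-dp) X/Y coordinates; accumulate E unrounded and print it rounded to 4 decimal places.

At z = 4.95 mm: the 6.5×28 cube contributes its full rectangle; the cylinder at (-3, 15) is absent (z outside [5.5, 27.5]); Merging all regions: only the 6.5×28 cube is present, so the union is just that shape — 1 connected region; the r=7 cylinder at (7, -2.5) contributes a regular 12-gon of circumradius 7; After intersecting: the r=7 cylinder at (7, -2.5) partially overlaps that combined region; clipping to the common part keeps 17.87 mm² — 1 connected region. The outline is a single polygon with 5 vertices. Extrusion per mm of travel: 0.4 × 0.15 / (π × 0.875²) = 0.024945. Accumulating E over each segment gives final E = 0.4481.

G0 X0.67 Y0.00 Z4.95
G1 X6.50 Y0.00 E0.1454
G1 X6.50 Y4.37 E0.2544
G1 X3.50 Y3.56 E0.3320
G1 X0.94 Y1.00 E0.4223
G1 X0.67 Y0.00 E0.4481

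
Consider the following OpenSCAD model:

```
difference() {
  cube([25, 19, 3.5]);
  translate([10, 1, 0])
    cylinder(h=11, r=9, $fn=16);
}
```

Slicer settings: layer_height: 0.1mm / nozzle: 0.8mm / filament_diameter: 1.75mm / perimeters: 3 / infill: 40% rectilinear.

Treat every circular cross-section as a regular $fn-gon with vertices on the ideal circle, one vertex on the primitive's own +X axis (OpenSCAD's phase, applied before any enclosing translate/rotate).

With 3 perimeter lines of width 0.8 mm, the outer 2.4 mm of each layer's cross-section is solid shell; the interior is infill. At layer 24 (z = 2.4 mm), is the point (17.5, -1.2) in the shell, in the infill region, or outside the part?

At z = 2.4 mm: the cube is present — its section is the full 25×19 rectangle; the cylinder at (10, 1): section is a regular 16-gon, circumradius r=9; Taking the first minus the rest: starting from the 25×19 cube, the r=9 cylinder at (10, 1) partially overlaps it — only the 141.79 mm² overlap (of its 247.98 mm²) is removed, clipping the outline — 1 connected region. Overall, the cross-section is a single solid region. The nearest boundary edge runs (25.00, 0.00)→(18.80, 0.00); distance from the point to it = 1.77 mm. The point is not inside any of the regions above, so it lies outside the cross-section (1.77 mm from the nearest boundary).

outside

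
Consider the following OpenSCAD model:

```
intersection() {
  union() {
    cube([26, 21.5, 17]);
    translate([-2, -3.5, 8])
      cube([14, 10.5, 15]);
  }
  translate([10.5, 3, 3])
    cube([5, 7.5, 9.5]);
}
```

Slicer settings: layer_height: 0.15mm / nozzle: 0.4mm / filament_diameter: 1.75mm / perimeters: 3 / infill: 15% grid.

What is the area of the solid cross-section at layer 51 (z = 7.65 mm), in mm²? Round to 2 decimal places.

37.50 mm²

At z = 7.65 mm: the cube (footprint 26×21.5) is included at this height (area 559.00 mm²); the cube at (-2, -3.5) does not reach this height (z outside [8, 23]); Taking the union: only the 26×21.5 cube is present, so the union is just that shape — area = 559.00 mm²; the cube at (10.5, 3) is present — its section is the full 5×7.5 rectangle (area 37.50 mm²); Keeping only the common overlap: the 5×7.5 cube at (10.5, 3) lies inside that combined region, so the common part is the 5×7.5 cube at (10.5, 3) itself — area = 37.50 mm². Overall, the cross-section is a single solid region. Net area = 37.50 mm².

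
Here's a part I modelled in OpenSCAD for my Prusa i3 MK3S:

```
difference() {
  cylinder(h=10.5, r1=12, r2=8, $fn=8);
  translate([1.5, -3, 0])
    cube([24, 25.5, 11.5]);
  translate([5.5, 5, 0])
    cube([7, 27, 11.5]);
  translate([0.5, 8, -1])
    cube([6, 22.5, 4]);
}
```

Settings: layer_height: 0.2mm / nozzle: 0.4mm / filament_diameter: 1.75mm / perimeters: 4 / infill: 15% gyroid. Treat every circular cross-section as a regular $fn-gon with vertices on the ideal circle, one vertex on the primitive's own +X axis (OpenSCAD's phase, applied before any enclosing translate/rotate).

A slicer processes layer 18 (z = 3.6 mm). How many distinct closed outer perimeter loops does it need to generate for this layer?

1

At z = 3.6 mm: the cone (r1=12→r2=8) has section circumradius 10.629 here — a regular 8-gon; the cube at (1.5, -3) (footprint 24×25.5) is included at this height; the cube at (5.5, 5) (footprint 7×27) is included at this height; the cube at (0.5, 8) is absent (z outside [-1, 3]); After the difference (first − rest): starting from the cone, the 24×25.5 cube at (1.5, -3) partially overlaps it — only the 89.92 mm² overlap (of its 612.00 mm²) is removed, clipping the outline; the 7×27 cube at (5.5, 5) misses the remaining region (no effect) — 1 connected region. The result has 1 disconnected region.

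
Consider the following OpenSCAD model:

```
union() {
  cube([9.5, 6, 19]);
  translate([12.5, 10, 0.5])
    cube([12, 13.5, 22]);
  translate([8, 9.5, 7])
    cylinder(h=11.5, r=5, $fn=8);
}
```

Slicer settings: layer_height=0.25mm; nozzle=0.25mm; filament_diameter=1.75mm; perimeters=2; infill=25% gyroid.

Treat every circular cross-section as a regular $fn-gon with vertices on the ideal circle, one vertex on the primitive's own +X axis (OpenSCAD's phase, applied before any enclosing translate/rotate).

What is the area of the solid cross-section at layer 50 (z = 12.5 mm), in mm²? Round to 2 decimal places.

285.11 mm²

At z = 12.5 mm: the 9.5×6 cube contributes its full rectangle (area 57.00 mm²); the cube at (12.5, 10) (footprint 12×13.5) is included at this height (area 162.00 mm²); the cylinder at (8, 9.5): section is a regular 8-gon, circumradius r=5 (area = (8/2)·5.000²·sin(360°/8) = 70.71 mm²); Merging all regions: the regions partially overlap — summed areas 289.71 mm² minus the doubly-counted overlap 4.60 mm² gives 285.11 mm² — area = 285.11 mm². Overall, the cross-section is a single solid region. Net area = 285.11 mm².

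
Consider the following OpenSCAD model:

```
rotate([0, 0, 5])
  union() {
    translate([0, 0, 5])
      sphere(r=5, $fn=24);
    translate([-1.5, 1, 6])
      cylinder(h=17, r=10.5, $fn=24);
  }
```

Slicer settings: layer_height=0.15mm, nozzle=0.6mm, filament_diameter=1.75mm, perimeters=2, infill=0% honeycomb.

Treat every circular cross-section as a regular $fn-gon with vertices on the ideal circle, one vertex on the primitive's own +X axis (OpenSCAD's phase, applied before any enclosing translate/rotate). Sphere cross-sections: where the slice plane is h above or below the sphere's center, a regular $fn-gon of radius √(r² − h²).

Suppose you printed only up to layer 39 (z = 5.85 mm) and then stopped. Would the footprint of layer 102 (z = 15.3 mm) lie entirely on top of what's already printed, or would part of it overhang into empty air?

Compare the two slices. At z = 5.85: the sphere: section is a regular 24-gon, circumradius = √(r²−h²) = √(5²−0.85²) = 4.927 (area = (24/2)·4.927²·sin(360°/24) = 75.40 mm²); the cylinder at (-1.5, 1) is not intersected at this z (z outside [6, 23]); Merging all regions: only the r=5 sphere is present, so the union is just that shape — area = 75.40 mm²; (whole slice rotated 5° about Z — lengths, areas and connectivity unchanged). At z = 15.3: the sphere is not intersected at this z (|z−center|=10.300 > r=5); the cylinder at (-1.5, 1): section is a regular 24-gon, circumradius r=10.5 (area = (24/2)·10.500²·sin(360°/24) = 342.42 mm²); Combining (union): only the r=10.5 cylinder at (-1.5, 1) is present, so the union is just that shape — area = 342.42 mm²; (whole slice rotated 5° about Z — lengths, areas and connectivity unchanged). Checking containment: at z = 15.3 the cross-section extends beyond the z = 5.85 cross-section by about 267.02 mm².

part overhangs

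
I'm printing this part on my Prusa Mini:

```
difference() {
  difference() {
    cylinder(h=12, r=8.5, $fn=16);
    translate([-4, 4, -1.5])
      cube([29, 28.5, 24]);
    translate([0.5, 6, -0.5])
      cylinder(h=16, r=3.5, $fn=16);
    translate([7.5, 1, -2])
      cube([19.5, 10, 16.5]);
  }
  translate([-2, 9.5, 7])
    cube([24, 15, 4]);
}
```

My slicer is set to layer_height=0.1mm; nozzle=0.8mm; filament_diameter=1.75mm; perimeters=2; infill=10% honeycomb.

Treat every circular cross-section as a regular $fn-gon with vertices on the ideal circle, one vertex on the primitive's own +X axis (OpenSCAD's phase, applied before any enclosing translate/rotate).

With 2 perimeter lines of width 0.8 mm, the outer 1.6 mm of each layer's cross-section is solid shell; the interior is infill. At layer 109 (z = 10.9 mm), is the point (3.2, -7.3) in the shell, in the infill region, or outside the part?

At z = 10.9 mm: the r=8.5 cylinder gives a regular 16-gon of circumradius 8.5 (constant along its height); the 29×28.5 cube at (-4, 4) contributes its full rectangle; the r=3.5 cylinder at (0.5, 6) gives a regular 16-gon of circumradius 3.5 (constant along its height); the cube at (7.5, 1) (footprint 19.5×10) is included at this height; Subtracting the remaining from the first: starting from the r=8.5 cylinder, the 29×28.5 cube at (-4, 4) partially overlaps it — only the 39.30 mm² overlap (of its 826.50 mm²) is removed, clipping the outline; the r=3.5 cylinder at (0.5, 6) partially overlaps it — only the 5.75 mm² overlap (of its 37.50 mm²) is removed, clipping the outline; the 19.5×10 cube at (7.5, 1) partially overlaps it — only the 1.39 mm² overlap (of its 195.00 mm²) is removed, clipping the outline — 1 connected region; the cube at (-2, 9.5) (footprint 24×15) is included at this height; After the difference (first − rest): starting from the result so far, the 24×15 cube at (-2, 9.5) misses the remaining region (no effect) — 1 connected region. Overall, the cross-section is a single solid region. The nearest boundary edge runs (6.01, -6.01)→(3.25, -7.85); distance from the point to it = 0.49 mm. The point is inside the cross-section, 0.49 mm from the nearest boundary — within the 1.6 mm shell band (2 × 0.8).

shell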